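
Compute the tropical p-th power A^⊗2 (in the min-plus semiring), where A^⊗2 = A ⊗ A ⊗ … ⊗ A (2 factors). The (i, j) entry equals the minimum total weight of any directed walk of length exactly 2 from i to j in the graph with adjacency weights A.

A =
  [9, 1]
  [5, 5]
A^⊗2 =
  [6, 6]
  [10, 6]

Each entry (A^⊗2)_ij equals the minimum over all length-2 walks i = v_0 → v_1 → … → v_2 = j of Σ_t A[v_t][v_{t+1}]. For example, for (i, j) = (0, 1) we minimise over 2 possible intermediate vertex sequences; the minimum is 6, attained along the walk 0 → 1 → 1.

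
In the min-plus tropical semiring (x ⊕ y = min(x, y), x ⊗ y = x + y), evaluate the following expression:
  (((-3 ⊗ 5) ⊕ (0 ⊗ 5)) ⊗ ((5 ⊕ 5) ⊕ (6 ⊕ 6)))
(((-3 ⊗ 5) ⊕ (0 ⊗ 5)) ⊗ ((5 ⊕ 5) ⊕ (6 ⊕ 6))) = 7

Expand innermost to outermost. Recall ⊕ takes the minimum of its arguments and ⊗ takes their sum. Working out the expression (((-3 ⊗ 5) ⊕ (0 ⊗ 5)) ⊗ ((5 ⊕ 5) ⊕ (6 ⊕ 6))) gives 7.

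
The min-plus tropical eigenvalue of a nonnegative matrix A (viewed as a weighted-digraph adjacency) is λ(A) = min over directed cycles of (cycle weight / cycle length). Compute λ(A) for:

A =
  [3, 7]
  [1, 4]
λ(A) = 3

Enumerate directed cycles and compute their means (weight / length). Sample:
  cycle 0 → 0: weight = 3, length = 1, mean = 3/1 ≈ 3.000
  cycle 1 → 1: weight = 4, length = 1, mean = 4/1 ≈ 4.000
  cycle 0 → 1 → 0: weight = 8, length = 2, mean = 8/2 ≈ 4.000
  cycle 1 → 0 → 1: weight = 8, length = 2, mean = 8/2 ≈ 4.000
Minimum mean = 3.000, attained e.g. along the cycle 0 → 0 with weight 3 and length 1. So λ(A) = 3/1 = 3.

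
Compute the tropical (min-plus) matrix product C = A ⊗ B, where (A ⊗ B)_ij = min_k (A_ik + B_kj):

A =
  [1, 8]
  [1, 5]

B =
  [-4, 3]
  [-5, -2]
A ⊗ B =
  [-3, 4]
  [-3, 3]

Apply the min-plus product entry-by-entry:
  C[0][0] = min over k of (A[0][0] + B[0][0] = 1 + -4 = -3, A[0][1] + B[1][0] = 8 + -5 = 3) = -3 (attained at k = 0)
  C[0][1] = min over k of (A[0][0] + B[0][1] = 1 + 3 = 4, A[0][1] + B[1][1] = 8 + -2 = 6) = 4 (attained at k = 0)
  C[1][0] = min over k of (A[1][0] + B[0][0] = 1 + -4 = -3, A[1][1] + B[1][0] = 5 + -5 = 0) = -3 (attained at k = 0)
  C[1][1] = min over k of (A[1][0] + B[0][1] = 1 + 3 = 4, A[1][1] + B[1][1] = 5 + -2 = 3) = 3 (attained at k = 1)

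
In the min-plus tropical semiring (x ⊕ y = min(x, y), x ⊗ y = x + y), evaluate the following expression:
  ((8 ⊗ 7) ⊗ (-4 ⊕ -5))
((8 ⊗ 7) ⊗ (-4 ⊕ -5)) = 10

Expand innermost to outermost. Recall ⊕ takes the minimum of its arguments and ⊗ takes their sum. Working out the expression ((8 ⊗ 7) ⊗ (-4 ⊕ -5)) gives 10.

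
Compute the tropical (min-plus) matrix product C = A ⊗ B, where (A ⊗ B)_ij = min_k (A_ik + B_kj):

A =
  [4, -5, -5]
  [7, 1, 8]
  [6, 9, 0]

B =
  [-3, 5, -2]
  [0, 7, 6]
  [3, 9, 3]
A ⊗ B =
  [-5, 2, -2]
  [1, 8, 5]
  [3, 9, 3]

Apply the min-plus product entry-by-entry:
  C[0][0] = min over k of (A[0][0] + B[0][0] = 4 + -3 = 1, A[0][1] + B[1][0] = -5 + 0 = -5, A[0][2] + B[2][0] = -5 + 3 = -2) = -5 (attained at k = 1)
  C[0][1] = min over k of (A[0][0] + B[0][1] = 4 + 5 = 9, A[0][1] + B[1][1] = -5 + 7 = 2, A[0][2] + B[2][1] = -5 + 9 = 4) = 2 (attained at k = 1)
  C[0][2] = min over k of (A[0][0] + B[0][2] = 4 + -2 = 2, A[0][1] + B[1][2] = -5 + 6 = 1, A[0][2] + B[2][2] = -5 + 3 = -2) = -2 (attained at k = 2)
  C[1][0] = min over k of (A[1][0] + B[0][0] = 7 + -3 = 4, A[1][1] + B[1][0] = 1 + 0 = 1, A[1][2] + B[2][0] = 8 + 3 = 11) = 1 (attained at k = 1)
  C[1][1] = min over k of (A[1][0] + B[0][1] = 7 + 5 = 12, A[1][1] + B[1][1] = 1 + 7 = 8, A[1][2] + B[2][1] = 8 + 9 = 17) = 8 (attained at k = 1)
  C[1][2] = min over k of (A[1][0] + B[0][2] = 7 + -2 = 5, A[1][1] + B[1][2] = 1 + 6 = 7, A[1][2] + B[2][2] = 8 + 3 = 11) = 5 (attained at k = 0)
  C[2][0] = min over k of (A[2][0] + B[0][0] = 6 + -3 = 3, A[2][1] + B[1][0] = 9 + 0 = 9, A[2][2] + B[2][0] = 0 + 3 = 3) = 3 (attained at k = 0)
  C[2][1] = min over k of (A[2][0] + B[0][1] = 6 + 5 = 11, A[2][1] + B[1][1] = 9 + 7 = 16, A[2][2] + B[2][1] = 0 + 9 = 9) = 9 (attained at k = 2)
  C[2][2] = min over k of (A[2][0] + B[0][2] = 6 + -2 = 4, A[2][1] + B[1][2] = 9 + 6 = 15, A[2][2] + B[2][2] = 0 + 3 = 3) = 3 (attained at k = 2)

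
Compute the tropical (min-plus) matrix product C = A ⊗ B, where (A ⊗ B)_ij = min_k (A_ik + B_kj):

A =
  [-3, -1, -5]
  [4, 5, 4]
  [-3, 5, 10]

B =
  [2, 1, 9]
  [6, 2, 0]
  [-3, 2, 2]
A ⊗ B =
  [-8, -3, -3]
  [1, 5, 5]
  [-1, -2, 5]

Apply the min-plus product entry-by-entry:
  C[0][0] = min over k of (A[0][0] + B[0][0] = -3 + 2 = -1, A[0][1] + B[1][0] = -1 + 6 = 5, A[0][2] + B[2][0] = -5 + -3 = -8) = -8 (attained at k = 2)
  C[0][1] = min over k of (A[0][0] + B[0][1] = -3 + 1 = -2, A[0][1] + B[1][1] = -1 + 2 = 1, A[0][2] + B[2][1] = -5 + 2 = -3) = -3 (attained at k = 2)
  C[0][2] = min over k of (A[0][0] + B[0][2] = -3 + 9 = 6, A[0][1] + B[1][2] = -1 + 0 = -1, A[0][2] + B[2][2] = -5 + 2 = -3) = -3 (attained at k = 2)
  C[1][0] = min over k of (A[1][0] + B[0][0] = 4 + 2 = 6, A[1][1] + B[1][0] = 5 + 6 = 11, A[1][2] + B[2][0] = 4 + -3 = 1) = 1 (attained at k = 2)
  C[1][1] = min over k of (A[1][0] + B[0][1] = 4 + 1 = 5, A[1][1] + B[1][1] = 5 + 2 = 7, A[1][2] + B[2][1] = 4 + 2 = 6) = 5 (attained at k = 0)
  C[1][2] = min over k of (A[1][0] + B[0][2] = 4 + 9 = 13, A[1][1] + B[1][2] = 5 + 0 = 5, A[1][2] + B[2][2] = 4 + 2 = 6) = 5 (attained at k = 1)
  C[2][0] = min over k of (A[2][0] + B[0][0] = -3 + 2 = -1, A[2][1] + B[1][0] = 5 + 6 = 11, A[2][2] + B[2][0] = 10 + -3 = 7) = -1 (attained at k = 0)
  C[2][1] = min over k of (A[2][0] + B[0][1] = -3 + 1 = -2, A[2][1] + B[1][1] = 5 + 2 = 7, A[2][2] + B[2][1] = 10 + 2 = 12) = -2 (attained at k = 0)
  C[2][2] = min over k of (A[2][0] + B[0][2] = -3 + 9 = 6, A[2][1] + B[1][2] = 5 + 0 = 5, A[2][2] + B[2][2] = 10 + 2 = 12) = 5 (attained at k = 1)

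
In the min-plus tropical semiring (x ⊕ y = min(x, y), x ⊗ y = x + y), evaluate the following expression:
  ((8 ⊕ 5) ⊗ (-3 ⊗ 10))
((8 ⊕ 5) ⊗ (-3 ⊗ 10)) = 12

Expand innermost to outermost. Recall ⊕ takes the minimum of its arguments and ⊗ takes their sum. Working out the expression ((8 ⊕ 5) ⊗ (-3 ⊗ 10)) gives 12.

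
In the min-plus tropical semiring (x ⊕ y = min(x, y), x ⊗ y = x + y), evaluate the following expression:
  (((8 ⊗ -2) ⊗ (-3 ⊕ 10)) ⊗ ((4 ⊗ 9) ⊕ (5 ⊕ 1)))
(((8 ⊗ -2) ⊗ (-3 ⊕ 10)) ⊗ ((4 ⊗ 9) ⊕ (5 ⊕ 1))) = 4

Expand innermost to outermost. Recall ⊕ takes the minimum of its arguments and ⊗ takes their sum. Working out the expression (((8 ⊗ -2) ⊗ (-3 ⊕ 10)) ⊗ ((4 ⊗ 9) ⊕ (5 ⊕ 1))) gives 4.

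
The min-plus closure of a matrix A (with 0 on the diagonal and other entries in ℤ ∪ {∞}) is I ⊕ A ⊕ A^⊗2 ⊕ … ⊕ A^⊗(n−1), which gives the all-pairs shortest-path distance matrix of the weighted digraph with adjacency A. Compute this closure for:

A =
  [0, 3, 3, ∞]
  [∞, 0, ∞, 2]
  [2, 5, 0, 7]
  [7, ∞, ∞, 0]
Closure =
  [0, 3, 3, 5]
  [9, 0, 12, 2]
  [2, 5, 0, 7]
  [7, 10, 10, 0]

This is the Floyd-Warshall all-pairs shortest-path computation. For each intermediate vertex k = 0, 1, …, 3, update dist[i][j] ← min(dist[i][j], dist[i][k] + dist[k][j]). The final matrix gives, for each (i, j), the minimum total weight of any directed path from i to j (possibly empty when i = j).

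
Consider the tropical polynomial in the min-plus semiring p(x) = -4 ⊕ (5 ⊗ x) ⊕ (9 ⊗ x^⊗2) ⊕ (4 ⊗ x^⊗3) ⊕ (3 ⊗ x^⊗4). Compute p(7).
p(7) = -4

A tropical monomial a ⊗ x^⊗i evaluates to a + i · x. Evaluating each term at x = 7:
  Term 0 contributes -4 + 0 · 7 = -4
  Term 1 contributes 5 + 1 · 7 = 12
  Term 2 contributes 9 + 2 · 7 = 23
  Term 3 contributes 4 + 3 · 7 = 25
  Term 4 contributes 3 + 4 · 7 = 31
p(7) = ⊕ of these = min[-4, 12, 23, 25, 31] = -4.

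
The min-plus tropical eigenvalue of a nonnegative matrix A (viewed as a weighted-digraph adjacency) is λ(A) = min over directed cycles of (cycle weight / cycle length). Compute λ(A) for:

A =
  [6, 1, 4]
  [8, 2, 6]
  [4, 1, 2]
λ(A) = 2

Enumerate directed cycles and compute their means (weight / length). Sample:
  cycle 0 → 0: weight = 6, length = 1, mean = 6/1 ≈ 6.000
  cycle 1 → 1: weight = 2, length = 1, mean = 2/1 ≈ 2.000
  cycle 2 → 2: weight = 2, length = 1, mean = 2/1 ≈ 2.000
  cycle 0 → 1 → 0: weight = 9, length = 2, mean = 9/2 ≈ 4.500
  cycle 0 → 2 → 0: weight = 8, length = 2, mean = 8/2 ≈ 4.000
  cycle 1 → 0 → 1: weight = 9, length = 2, mean = 9/2 ≈ 4.500
Minimum mean = 2.000, attained e.g. along the cycle 1 → 1 with weight 2 and length 1. So λ(A) = 2/1 = 2.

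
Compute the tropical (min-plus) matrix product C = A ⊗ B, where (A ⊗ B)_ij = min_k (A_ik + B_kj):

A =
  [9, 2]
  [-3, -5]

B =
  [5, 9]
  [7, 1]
A ⊗ B =
  [9, 3]
  [2, -4]

Apply the min-plus product entry-by-entry:
  C[0][0] = min over k of (A[0][0] + B[0][0] = 9 + 5 = 14, A[0][1] + B[1][0] = 2 + 7 = 9) = 9 (attained at k = 1)
  C[0][1] = min over k of (A[0][0] + B[0][1] = 9 + 9 = 18, A[0][1] + B[1][1] = 2 + 1 = 3) = 3 (attained at k = 1)
  C[1][0] = min over k of (A[1][0] + B[0][0] = -3 + 5 = 2, A[1][1] + B[1][0] = -5 + 7 = 2) = 2 (attained at k = 0)
  C[1][1] = min over k of (A[1][0] + B[0][1] = -3 + 9 = 6, A[1][1] + B[1][1] = -5 + 1 = -4) = -4 (attained at k = 1)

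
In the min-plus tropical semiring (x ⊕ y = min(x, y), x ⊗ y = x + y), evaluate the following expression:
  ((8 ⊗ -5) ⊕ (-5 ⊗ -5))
((8 ⊗ -5) ⊕ (-5 ⊗ -5)) = -10

Expand innermost to outermost. Recall ⊕ takes the minimum of its arguments and ⊗ takes their sum. Working out the expression ((8 ⊗ -5) ⊕ (-5 ⊗ -5)) gives -10.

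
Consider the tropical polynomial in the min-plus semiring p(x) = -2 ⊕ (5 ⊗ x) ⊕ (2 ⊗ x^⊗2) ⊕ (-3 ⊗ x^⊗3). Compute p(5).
p(5) = -2

A tropical monomial a ⊗ x^⊗i evaluates to a + i · x. Evaluating each term at x = 5:
  Term 0 contributes -2 + 0 · 5 = -2
  Term 1 contributes 5 + 1 · 5 = 10
  Term 2 contributes 2 + 2 · 5 = 12
  Term 3 contributes -3 + 3 · 5 = 12
p(5) = ⊕ of these = min[-2, 10, 12, 12] = -2.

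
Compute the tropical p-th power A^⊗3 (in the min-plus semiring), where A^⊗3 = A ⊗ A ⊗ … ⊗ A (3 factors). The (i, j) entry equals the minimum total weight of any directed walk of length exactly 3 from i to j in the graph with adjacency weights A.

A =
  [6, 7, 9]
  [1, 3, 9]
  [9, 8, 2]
A^⊗3 =
  [11, 13, 13]
  [7, 9, 12]
  [11, 12, 6]

Each entry (A^⊗3)_ij equals the minimum over all length-3 walks i = v_0 → v_1 → … → v_3 = j of Σ_t A[v_t][v_{t+1}]. For example, for (i, j) = (0, 2) we minimise over 9 possible intermediate vertex sequences; the minimum is 13, attained along the walk 0 → 2 → 2 → 2.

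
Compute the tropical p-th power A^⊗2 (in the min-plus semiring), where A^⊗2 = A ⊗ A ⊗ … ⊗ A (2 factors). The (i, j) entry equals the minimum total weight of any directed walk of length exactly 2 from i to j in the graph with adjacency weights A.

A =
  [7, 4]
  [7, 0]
A^⊗2 =
  [11, 4]
  [7, 0]

Each entry (A^⊗2)_ij equals the minimum over all length-2 walks i = v_0 → v_1 → … → v_2 = j of Σ_t A[v_t][v_{t+1}]. For example, for (i, j) = (0, 1) we minimise over 2 possible intermediate vertex sequences; the minimum is 4, attained along the walk 0 → 1 → 1.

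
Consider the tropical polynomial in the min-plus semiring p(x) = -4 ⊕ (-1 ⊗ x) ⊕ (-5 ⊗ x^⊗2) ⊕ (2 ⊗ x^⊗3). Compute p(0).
p(0) = -5

A tropical monomial a ⊗ x^⊗i evaluates to a + i · x. Evaluating each term at x = 0:
  Term 0 contributes -4 + 0 · 0 = -4
  Term 1 contributes -1 + 1 · 0 = -1
  Term 2 contributes -5 + 2 · 0 = -5
  Term 3 contributes 2 + 3 · 0 = 2
p(0) = ⊕ of these = min[-4, -1, -5, 2] = -5.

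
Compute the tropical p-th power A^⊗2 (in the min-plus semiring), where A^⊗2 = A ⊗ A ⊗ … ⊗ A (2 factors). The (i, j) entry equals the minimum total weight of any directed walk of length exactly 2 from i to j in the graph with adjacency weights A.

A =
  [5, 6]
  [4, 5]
A^⊗2 =
  [10, 11]
  [9, 10]

Each entry (A^⊗2)_ij equals the minimum over all length-2 walks i = v_0 → v_1 → … → v_2 = j of Σ_t A[v_t][v_{t+1}]. For example, for (i, j) = (0, 1) we minimise over 2 possible intermediate vertex sequences; the minimum is 11, attained along the walk 0 → 0 → 1.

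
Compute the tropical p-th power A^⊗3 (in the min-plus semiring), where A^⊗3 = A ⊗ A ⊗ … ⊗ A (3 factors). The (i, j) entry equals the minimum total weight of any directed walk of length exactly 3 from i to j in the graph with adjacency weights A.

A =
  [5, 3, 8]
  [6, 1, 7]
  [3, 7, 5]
A^⊗3 =
  [10, 5, 11]
  [8, 3, 9]
  [12, 7, 13]

Each entry (A^⊗3)_ij equals the minimum over all length-3 walks i = v_0 → v_1 → … → v_3 = j of Σ_t A[v_t][v_{t+1}]. For example, for (i, j) = (0, 2) we minimise over 9 possible intermediate vertex sequences; the minimum is 11, attained along the walk 0 → 1 → 1 → 2.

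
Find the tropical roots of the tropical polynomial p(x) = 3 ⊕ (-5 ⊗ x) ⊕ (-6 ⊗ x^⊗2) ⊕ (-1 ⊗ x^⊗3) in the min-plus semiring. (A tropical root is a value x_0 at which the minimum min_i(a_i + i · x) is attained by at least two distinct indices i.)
Roots: {-5, 1, 8}

Each tropical root is a break point of the lower envelope of the lines y = a_i + i · x (there are 4 lines, with slopes 0, 1, ..., 3). Only the lines that attain the minimum somewhere contribute to roots; other lines are dominated. Here the surviving (envelope) indices are i = 3, i = 2, i = 1, i = 0.
Intersections between consecutive envelope lines give the roots: for adjacent envelope indices i < j the intersection is x = (a_i − a_j) / (j − i). Reading off the sorted break points: {-5, 1, 8}.
Verification: at each break x_0, at least two indices attain the minimum of min_i(a_i + i · x_0).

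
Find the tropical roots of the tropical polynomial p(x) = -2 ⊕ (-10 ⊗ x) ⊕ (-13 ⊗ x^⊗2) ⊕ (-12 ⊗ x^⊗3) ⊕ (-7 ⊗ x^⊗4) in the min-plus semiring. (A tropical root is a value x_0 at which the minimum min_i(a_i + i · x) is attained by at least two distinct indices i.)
Roots: {-5, -1, 3, 8}

Each tropical root is a break point of the lower envelope of the lines y = a_i + i · x (there are 5 lines, with slopes 0, 1, ..., 4). Only the lines that attain the minimum somewhere contribute to roots; other lines are dominated. Here the surviving (envelope) indices are i = 4, i = 3, i = 2, i = 1, i = 0.
Intersections between consecutive envelope lines give the roots: for adjacent envelope indices i < j the intersection is x = (a_i − a_j) / (j − i). Reading off the sorted break points: {-5, -1, 3, 8}.
Verification: at each break x_0, at least two indices attain the minimum of min_i(a_i + i · x_0).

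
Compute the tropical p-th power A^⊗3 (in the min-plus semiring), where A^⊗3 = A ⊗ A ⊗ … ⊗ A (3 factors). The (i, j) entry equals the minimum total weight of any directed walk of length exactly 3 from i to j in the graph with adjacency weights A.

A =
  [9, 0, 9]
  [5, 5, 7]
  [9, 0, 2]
A^⊗3 =
  [10, 5, 9]
  [10, 9, 11]
  [7, 4, 6]

Each entry (A^⊗3)_ij equals the minimum over all length-3 walks i = v_0 → v_1 → … → v_3 = j of Σ_t A[v_t][v_{t+1}]. For example, for (i, j) = (0, 2) we minimise over 9 possible intermediate vertex sequences; the minimum is 9, attained along the walk 0 → 1 → 2 → 2.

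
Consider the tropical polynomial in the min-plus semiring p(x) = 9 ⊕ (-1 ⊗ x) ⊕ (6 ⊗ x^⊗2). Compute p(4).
p(4) = 3

A tropical monomial a ⊗ x^⊗i evaluates to a + i · x. Evaluating each term at x = 4:
  Term 0 contributes 9 + 0 · 4 = 9
  Term 1 contributes -1 + 1 · 4 = 3
  Term 2 contributes 6 + 2 · 4 = 14
p(4) = ⊕ of these = min[9, 3, 14] = 3.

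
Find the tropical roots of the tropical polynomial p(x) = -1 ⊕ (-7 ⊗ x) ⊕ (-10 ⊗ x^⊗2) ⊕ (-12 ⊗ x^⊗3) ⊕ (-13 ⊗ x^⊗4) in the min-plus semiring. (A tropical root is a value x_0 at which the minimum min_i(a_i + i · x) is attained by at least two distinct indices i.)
Roots: {1, 2, 3, 6}

Each tropical root is a break point of the lower envelope of the lines y = a_i + i · x (there are 5 lines, with slopes 0, 1, ..., 4). Only the lines that attain the minimum somewhere contribute to roots; other lines are dominated. Here the surviving (envelope) indices are i = 4, i = 3, i = 2, i = 1, i = 0.
Intersections between consecutive envelope lines give the roots: for adjacent envelope indices i < j the intersection is x = (a_i − a_j) / (j − i). Reading off the sorted break points: {1, 2, 3, 6}.
Verification: at each break x_0, at least two indices attain the minimum of min_i(a_i + i · x_0).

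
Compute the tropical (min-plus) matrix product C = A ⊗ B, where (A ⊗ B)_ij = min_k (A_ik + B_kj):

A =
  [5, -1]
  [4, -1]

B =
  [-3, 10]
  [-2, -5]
A ⊗ B =
  [-3, -6]
  [-3, -6]

Apply the min-plus product entry-by-entry:
  C[0][0] = min over k of (A[0][0] + B[0][0] = 5 + -3 = 2, A[0][1] + B[1][0] = -1 + -2 = -3) = -3 (attained at k = 1)
  C[0][1] = min over k of (A[0][0] + B[0][1] = 5 + 10 = 15, A[0][1] + B[1][1] = -1 + -5 = -6) = -6 (attained at k = 1)
  C[1][0] = min over k of (A[1][0] + B[0][0] = 4 + -3 = 1, A[1][1] + B[1][0] = -1 + -2 = -3) = -3 (attained at k = 1)
  C[1][1] = min over k of (A[1][0] + B[0][1] = 4 + 10 = 14, A[1][1] + B[1][1] = -1 + -5 = -6) = -6 (attained at k = 1)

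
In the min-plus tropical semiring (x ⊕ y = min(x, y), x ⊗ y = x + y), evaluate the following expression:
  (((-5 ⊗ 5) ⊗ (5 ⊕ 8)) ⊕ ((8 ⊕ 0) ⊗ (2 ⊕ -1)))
(((-5 ⊗ 5) ⊗ (5 ⊕ 8)) ⊕ ((8 ⊕ 0) ⊗ (2 ⊕ -1))) = -1

Expand innermost to outermost. Recall ⊕ takes the minimum of its arguments and ⊗ takes their sum. Working out the expression (((-5 ⊗ 5) ⊗ (5 ⊕ 8)) ⊕ ((8 ⊕ 0) ⊗ (2 ⊕ -1))) gives -1.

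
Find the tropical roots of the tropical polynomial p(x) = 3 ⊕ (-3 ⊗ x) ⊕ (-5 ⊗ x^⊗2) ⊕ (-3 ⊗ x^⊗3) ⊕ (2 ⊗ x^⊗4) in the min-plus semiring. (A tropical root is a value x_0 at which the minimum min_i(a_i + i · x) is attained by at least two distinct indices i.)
Roots: {-5, -2, 2, 6}

Each tropical root is a break point of the lower envelope of the lines y = a_i + i · x (there are 5 lines, with slopes 0, 1, ..., 4). Only the lines that attain the minimum somewhere contribute to roots; other lines are dominated. Here the surviving (envelope) indices are i = 4, i = 3, i = 2, i = 1, i = 0.
Intersections between consecutive envelope lines give the roots: for adjacent envelope indices i < j the intersection is x = (a_i − a_j) / (j − i). Reading off the sorted break points: {-5, -2, 2, 6}.
Verification: at each break x_0, at least two indices attain the minimum of min_i(a_i + i · x_0).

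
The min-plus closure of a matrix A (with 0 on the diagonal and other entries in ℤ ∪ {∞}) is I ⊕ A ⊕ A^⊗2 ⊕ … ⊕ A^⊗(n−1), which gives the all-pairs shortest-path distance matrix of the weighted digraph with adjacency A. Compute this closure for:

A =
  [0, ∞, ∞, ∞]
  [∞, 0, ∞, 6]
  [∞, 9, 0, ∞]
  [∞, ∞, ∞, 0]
Closure =
  [0, ∞, ∞, ∞]
  [∞, 0, ∞, 6]
  [∞, 9, 0, 15]
  [∞, ∞, ∞, 0]

This is the Floyd-Warshall all-pairs shortest-path computation. For each intermediate vertex k = 0, 1, …, 3, update dist[i][j] ← min(dist[i][j], dist[i][k] + dist[k][j]). The final matrix gives, for each (i, j), the minimum total weight of any directed path from i to j (possibly empty when i = j).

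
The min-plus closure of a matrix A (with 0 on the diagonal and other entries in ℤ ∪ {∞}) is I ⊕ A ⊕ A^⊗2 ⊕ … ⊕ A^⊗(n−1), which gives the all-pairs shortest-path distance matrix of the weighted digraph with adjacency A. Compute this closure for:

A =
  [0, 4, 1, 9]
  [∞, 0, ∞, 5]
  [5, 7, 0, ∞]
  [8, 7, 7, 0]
Closure =
  [0, 4, 1, 9]
  [13, 0, 12, 5]
  [5, 7, 0, 12]
  [8, 7, 7, 0]

This is the Floyd-Warshall all-pairs shortest-path computation. For each intermediate vertex k = 0, 1, …, 3, update dist[i][j] ← min(dist[i][j], dist[i][k] + dist[k][j]). The final matrix gives, for each (i, j), the minimum total weight of any directed path from i to j (possibly empty when i = j).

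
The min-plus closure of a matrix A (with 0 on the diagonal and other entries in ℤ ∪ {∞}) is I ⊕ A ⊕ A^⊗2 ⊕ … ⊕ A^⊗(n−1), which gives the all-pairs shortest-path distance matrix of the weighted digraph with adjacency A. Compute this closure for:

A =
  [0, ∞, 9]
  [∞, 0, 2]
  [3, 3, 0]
Closure =
  [0, 12, 9]
  [5, 0, 2]
  [3, 3, 0]

This is the Floyd-Warshall all-pairs shortest-path computation. For each intermediate vertex k = 0, 1, …, 2, update dist[i][j] ← min(dist[i][j], dist[i][k] + dist[k][j]). The final matrix gives, for each (i, j), the minimum total weight of any directed path from i to j (possibly empty when i = j).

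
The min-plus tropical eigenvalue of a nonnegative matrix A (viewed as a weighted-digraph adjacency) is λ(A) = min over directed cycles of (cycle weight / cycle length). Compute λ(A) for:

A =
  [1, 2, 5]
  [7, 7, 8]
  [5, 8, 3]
λ(A) = 1

Enumerate directed cycles and compute their means (weight / length). Sample:
  cycle 0 → 0: weight = 1, length = 1, mean = 1/1 ≈ 1.000
  cycle 1 → 1: weight = 7, length = 1, mean = 7/1 ≈ 7.000
  cycle 2 → 2: weight = 3, length = 1, mean = 3/1 ≈ 3.000
  cycle 0 → 1 → 0: weight = 9, length = 2, mean = 9/2 ≈ 4.500
  cycle 0 → 2 → 0: weight = 10, length = 2, mean = 10/2 ≈ 5.000
  cycle 1 → 0 → 1: weight = 9, length = 2, mean = 9/2 ≈ 4.500
Minimum mean = 1.000, attained e.g. along the cycle 0 → 0 with weight 1 and length 1. So λ(A) = 1/1 = 1.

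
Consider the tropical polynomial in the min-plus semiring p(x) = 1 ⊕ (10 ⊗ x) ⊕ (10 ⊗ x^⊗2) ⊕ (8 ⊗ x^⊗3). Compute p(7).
p(7) = 1

A tropical monomial a ⊗ x^⊗i evaluates to a + i · x. Evaluating each term at x = 7:
  Term 0 contributes 1 + 0 · 7 = 1
  Term 1 contributes 10 + 1 · 7 = 17
  Term 2 contributes 10 + 2 · 7 = 24
  Term 3 contributes 8 + 3 · 7 = 29
p(7) = ⊕ of these = min[1, 17, 24, 29] = 1.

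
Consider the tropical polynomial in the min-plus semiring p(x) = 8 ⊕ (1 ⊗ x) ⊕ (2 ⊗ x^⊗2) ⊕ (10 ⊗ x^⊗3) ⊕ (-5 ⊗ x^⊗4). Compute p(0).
p(0) = -5

A tropical monomial a ⊗ x^⊗i evaluates to a + i · x. Evaluating each term at x = 0:
  Term 0 contributes 8 + 0 · 0 = 8
  Term 1 contributes 1 + 1 · 0 = 1
  Term 2 contributes 2 + 2 · 0 = 2
  Term 3 contributes 10 + 3 · 0 = 10
  Term 4 contributes -5 + 4 · 0 = -5
p(0) = ⊕ of these = min[8, 1, 2, 10, -5] = -5.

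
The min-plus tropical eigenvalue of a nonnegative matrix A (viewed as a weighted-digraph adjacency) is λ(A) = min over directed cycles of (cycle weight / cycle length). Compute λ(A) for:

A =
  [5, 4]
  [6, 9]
λ(A) = 5

Enumerate directed cycles and compute their means (weight / length). Sample:
  cycle 0 → 0: weight = 5, length = 1, mean = 5/1 ≈ 5.000
  cycle 1 → 1: weight = 9, length = 1, mean = 9/1 ≈ 9.000
  cycle 0 → 1 → 0: weight = 10, length = 2, mean = 10/2 ≈ 5.000
  cycle 1 → 0 → 1: weight = 10, length = 2, mean = 10/2 ≈ 5.000
Minimum mean = 5.000, attained e.g. along the cycle 0 → 0 with weight 5 and length 1. So λ(A) = 5/1 = 5.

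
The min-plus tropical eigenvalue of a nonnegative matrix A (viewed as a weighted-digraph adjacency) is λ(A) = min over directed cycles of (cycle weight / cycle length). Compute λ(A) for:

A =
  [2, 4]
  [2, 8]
λ(A) = 2

Enumerate directed cycles and compute their means (weight / length). Sample:
  cycle 0 → 0: weight = 2, length = 1, mean = 2/1 ≈ 2.000
  cycle 1 → 1: weight = 8, length = 1, mean = 8/1 ≈ 8.000
  cycle 0 → 1 → 0: weight = 6, length = 2, mean = 6/2 ≈ 3.000
  cycle 1 → 0 → 1: weight = 6, length = 2, mean = 6/2 ≈ 3.000
Minimum mean = 2.000, attained e.g. along the cycle 0 → 0 with weight 2 and length 1. So λ(A) = 2/1 = 2.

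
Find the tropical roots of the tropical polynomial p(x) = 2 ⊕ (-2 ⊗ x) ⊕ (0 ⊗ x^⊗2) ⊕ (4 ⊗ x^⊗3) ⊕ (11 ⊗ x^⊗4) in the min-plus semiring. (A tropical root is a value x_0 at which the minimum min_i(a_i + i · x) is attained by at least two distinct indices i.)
Roots: {-7, -4, -2, 4}

Each tropical root is a break point of the lower envelope of the lines y = a_i + i · x (there are 5 lines, with slopes 0, 1, ..., 4). Only the lines that attain the minimum somewhere contribute to roots; other lines are dominated. Here the surviving (envelope) indices are i = 4, i = 3, i = 2, i = 1, i = 0.
Intersections between consecutive envelope lines give the roots: for adjacent envelope indices i < j the intersection is x = (a_i − a_j) / (j − i). Reading off the sorted break points: {-7, -4, -2, 4}.
Verification: at each break x_0, at least two indices attain the minimum of min_i(a_i + i · x_0).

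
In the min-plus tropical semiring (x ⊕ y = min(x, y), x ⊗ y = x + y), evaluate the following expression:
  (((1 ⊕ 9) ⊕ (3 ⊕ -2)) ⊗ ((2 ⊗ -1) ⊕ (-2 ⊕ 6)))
(((1 ⊕ 9) ⊕ (3 ⊕ -2)) ⊗ ((2 ⊗ -1) ⊕ (-2 ⊕ 6))) = -4

Expand innermost to outermost. Recall ⊕ takes the minimum of its arguments and ⊗ takes their sum. Working out the expression (((1 ⊕ 9) ⊕ (3 ⊕ -2)) ⊗ ((2 ⊗ -1) ⊕ (-2 ⊕ 6))) gives -4.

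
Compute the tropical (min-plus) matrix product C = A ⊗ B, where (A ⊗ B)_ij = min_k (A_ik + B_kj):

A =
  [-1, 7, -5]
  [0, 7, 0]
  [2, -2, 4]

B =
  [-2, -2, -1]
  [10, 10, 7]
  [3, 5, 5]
A ⊗ B =
  [-3, -3, -2]
  [-2, -2, -1]
  [0, 0, 1]

Apply the min-plus product entry-by-entry:
  C[0][0] = min over k of (A[0][0] + B[0][0] = -1 + -2 = -3, A[0][1] + B[1][0] = 7 + 10 = 17, A[0][2] + B[2][0] = -5 + 3 = -2) = -3 (attained at k = 0)
  C[0][1] = min over k of (A[0][0] + B[0][1] = -1 + -2 = -3, A[0][1] + B[1][1] = 7 + 10 = 17, A[0][2] + B[2][1] = -5 + 5 = 0) = -3 (attained at k = 0)
  C[0][2] = min over k of (A[0][0] + B[0][2] = -1 + -1 = -2, A[0][1] + B[1][2] = 7 + 7 = 14, A[0][2] + B[2][2] = -5 + 5 = 0) = -2 (attained at k = 0)
  C[1][0] = min over k of (A[1][0] + B[0][0] = 0 + -2 = -2, A[1][1] + B[1][0] = 7 + 10 = 17, A[1][2] + B[2][0] = 0 + 3 = 3) = -2 (attained at k = 0)
  C[1][1] = min over k of (A[1][0] + B[0][1] = 0 + -2 = -2, A[1][1] + B[1][1] = 7 + 10 = 17, A[1][2] + B[2][1] = 0 + 5 = 5) = -2 (attained at k = 0)
  C[1][2] = min over k of (A[1][0] + B[0][2] = 0 + -1 = -1, A[1][1] + B[1][2] = 7 + 7 = 14, A[1][2] + B[2][2] = 0 + 5 = 5) = -1 (attained at k = 0)
  C[2][0] = min over k of (A[2][0] + B[0][0] = 2 + -2 = 0, A[2][1] + B[1][0] = -2 + 10 = 8, A[2][2] + B[2][0] = 4 + 3 = 7) = 0 (attained at k = 0)
  C[2][1] = min over k of (A[2][0] + B[0][1] = 2 + -2 = 0, A[2][1] + B[1][1] = -2 + 10 = 8, A[2][2] + B[2][1] = 4 + 5 = 9) = 0 (attained at k = 0)
  C[2][2] = min over k of (A[2][0] + B[0][2] = 2 + -1 = 1, A[2][1] + B[1][2] = -2 + 7 = 5, A[2][2] + B[2][2] = 4 + 5 = 9) = 1 (attained at k = 0)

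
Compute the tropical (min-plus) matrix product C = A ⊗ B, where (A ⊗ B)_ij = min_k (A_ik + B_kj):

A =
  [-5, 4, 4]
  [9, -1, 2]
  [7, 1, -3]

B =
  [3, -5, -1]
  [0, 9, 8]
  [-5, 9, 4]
A ⊗ B =
  [-2, -10, -6]
  [-3, 4, 6]
  [-8, 2, 1]

Apply the min-plus product entry-by-entry:
  C[0][0] = min over k of (A[0][0] + B[0][0] = -5 + 3 = -2, A[0][1] + B[1][0] = 4 + 0 = 4, A[0][2] + B[2][0] = 4 + -5 = -1) = -2 (attained at k = 0)
  C[0][1] = min over k of (A[0][0] + B[0][1] = -5 + -5 = -10, A[0][1] + B[1][1] = 4 + 9 = 13, A[0][2] + B[2][1] = 4 + 9 = 13) = -10 (attained at k = 0)
  C[0][2] = min over k of (A[0][0] + B[0][2] = -5 + -1 = -6, A[0][1] + B[1][2] = 4 + 8 = 12, A[0][2] + B[2][2] = 4 + 4 = 8) = -6 (attained at k = 0)
  C[1][0] = min over k of (A[1][0] + B[0][0] = 9 + 3 = 12, A[1][1] + B[1][0] = -1 + 0 = -1, A[1][2] + B[2][0] = 2 + -5 = -3) = -3 (attained at k = 2)
  C[1][1] = min over k of (A[1][0] + B[0][1] = 9 + -5 = 4, A[1][1] + B[1][1] = -1 + 9 = 8, A[1][2] + B[2][1] = 2 + 9 = 11) = 4 (attained at k = 0)
  C[1][2] = min over k of (A[1][0] + B[0][2] = 9 + -1 = 8, A[1][1] + B[1][2] = -1 + 8 = 7, A[1][2] + B[2][2] = 2 + 4 = 6) = 6 (attained at k = 2)
  C[2][0] = min over k of (A[2][0] + B[0][0] = 7 + 3 = 10, A[2][1] + B[1][0] = 1 + 0 = 1, A[2][2] + B[2][0] = -3 + -5 = -8) = -8 (attained at k = 2)
  C[2][1] = min over k of (A[2][0] + B[0][1] = 7 + -5 = 2, A[2][1] + B[1][1] = 1 + 9 = 10, A[2][2] + B[2][1] = -3 + 9 = 6) = 2 (attained at k = 0)
  C[2][2] = min over k of (A[2][0] + B[0][2] = 7 + -1 = 6, A[2][1] + B[1][2] = 1 + 8 = 9, A[2][2] + B[2][2] = -3 + 4 = 1) = 1 (attained at k = 2)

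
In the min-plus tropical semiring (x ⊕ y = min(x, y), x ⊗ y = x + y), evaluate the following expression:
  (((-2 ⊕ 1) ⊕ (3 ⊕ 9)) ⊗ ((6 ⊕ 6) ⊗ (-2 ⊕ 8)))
(((-2 ⊕ 1) ⊕ (3 ⊕ 9)) ⊗ ((6 ⊕ 6) ⊗ (-2 ⊕ 8))) = 2

Expand innermost to outermost. Recall ⊕ takes the minimum of its arguments and ⊗ takes their sum. Working out the expression (((-2 ⊕ 1) ⊕ (3 ⊕ 9)) ⊗ ((6 ⊕ 6) ⊗ (-2 ⊕ 8))) gives 2.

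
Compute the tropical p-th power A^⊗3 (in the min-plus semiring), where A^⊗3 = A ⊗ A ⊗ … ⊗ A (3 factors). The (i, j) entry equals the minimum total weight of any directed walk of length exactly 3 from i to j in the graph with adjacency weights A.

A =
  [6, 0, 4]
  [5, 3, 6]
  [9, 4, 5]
A^⊗3 =
  [8, 5, 9]
  [10, 8, 11]
  [12, 9, 13]

Each entry (A^⊗3)_ij equals the minimum over all length-3 walks i = v_0 → v_1 → … → v_3 = j of Σ_t A[v_t][v_{t+1}]. For example, for (i, j) = (0, 2) we minimise over 9 possible intermediate vertex sequences; the minimum is 9, attained along the walk 0 → 1 → 0 → 2.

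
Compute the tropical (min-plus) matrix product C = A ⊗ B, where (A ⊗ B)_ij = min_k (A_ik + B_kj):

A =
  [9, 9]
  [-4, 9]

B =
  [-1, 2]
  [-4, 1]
A ⊗ B =
  [5, 10]
  [-5, -2]

Apply the min-plus product entry-by-entry:
  C[0][0] = min over k of (A[0][0] + B[0][0] = 9 + -1 = 8, A[0][1] + B[1][0] = 9 + -4 = 5) = 5 (attained at k = 1)
  C[0][1] = min over k of (A[0][0] + B[0][1] = 9 + 2 = 11, A[0][1] + B[1][1] = 9 + 1 = 10) = 10 (attained at k = 1)
  C[1][0] = min over k of (A[1][0] + B[0][0] = -4 + -1 = -5, A[1][1] + B[1][0] = 9 + -4 = 5) = -5 (attained at k = 0)
  C[1][1] = min over k of (A[1][0] + B[0][1] = -4 + 2 = -2, A[1][1] + B[1][1] = 9 + 1 = 10) = -2 (attained at k = 0)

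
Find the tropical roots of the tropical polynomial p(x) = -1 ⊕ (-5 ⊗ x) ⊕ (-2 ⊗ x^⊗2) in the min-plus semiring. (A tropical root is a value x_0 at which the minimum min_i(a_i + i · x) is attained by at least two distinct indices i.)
Roots: {-3, 4}

Each tropical root is a break point of the lower envelope of the lines y = a_i + i · x (there are 3 lines, with slopes 0, 1, ..., 2). Only the lines that attain the minimum somewhere contribute to roots; other lines are dominated. Here the surviving (envelope) indices are i = 2, i = 1, i = 0.
Intersections between consecutive envelope lines give the roots: for adjacent envelope indices i < j the intersection is x = (a_i − a_j) / (j − i). Reading off the sorted break points: {-3, 4}.
Verification: at each break x_0, at least two indices attain the minimum of min_i(a_i + i · x_0).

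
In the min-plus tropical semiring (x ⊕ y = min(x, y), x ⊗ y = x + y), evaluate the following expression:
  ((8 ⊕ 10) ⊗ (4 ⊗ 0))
((8 ⊕ 10) ⊗ (4 ⊗ 0)) = 12

Expand innermost to outermost. Recall ⊕ takes the minimum of its arguments and ⊗ takes their sum. Working out the expression ((8 ⊕ 10) ⊗ (4 ⊗ 0)) gives 12.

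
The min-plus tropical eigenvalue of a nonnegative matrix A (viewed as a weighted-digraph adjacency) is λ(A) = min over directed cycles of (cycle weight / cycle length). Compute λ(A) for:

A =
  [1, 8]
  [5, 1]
λ(A) = 1

Enumerate directed cycles and compute their means (weight / length). Sample:
  cycle 0 → 0: weight = 1, length = 1, mean = 1/1 ≈ 1.000
  cycle 1 → 1: weight = 1, length = 1, mean = 1/1 ≈ 1.000
  cycle 0 → 1 → 0: weight = 13, length = 2, mean = 13/2 ≈ 6.500
  cycle 1 → 0 → 1: weight = 13, length = 2, mean = 13/2 ≈ 6.500
Minimum mean = 1.000, attained e.g. along the cycle 0 → 0 with weight 1 and length 1. So λ(A) = 1/1 = 1.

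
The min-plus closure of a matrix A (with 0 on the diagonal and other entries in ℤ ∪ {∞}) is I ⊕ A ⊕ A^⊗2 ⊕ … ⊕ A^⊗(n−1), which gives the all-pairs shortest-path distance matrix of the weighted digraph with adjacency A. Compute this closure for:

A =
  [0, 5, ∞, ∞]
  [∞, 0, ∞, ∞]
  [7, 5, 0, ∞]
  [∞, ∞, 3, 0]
Closure =
  [0, 5, ∞, ∞]
  [∞, 0, ∞, ∞]
  [7, 5, 0, ∞]
  [10, 8, 3, 0]

This is the Floyd-Warshall all-pairs shortest-path computation. For each intermediate vertex k = 0, 1, …, 3, update dist[i][j] ← min(dist[i][j], dist[i][k] + dist[k][j]). The final matrix gives, for each (i, j), the minimum total weight of any directed path from i to j (possibly empty when i = j).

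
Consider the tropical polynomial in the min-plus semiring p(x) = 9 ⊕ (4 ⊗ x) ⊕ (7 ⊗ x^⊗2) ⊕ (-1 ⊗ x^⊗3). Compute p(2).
p(2) = 5

A tropical monomial a ⊗ x^⊗i evaluates to a + i · x. Evaluating each term at x = 2:
  Term 0 contributes 9 + 0 · 2 = 9
  Term 1 contributes 4 + 1 · 2 = 6
  Term 2 contributes 7 + 2 · 2 = 11
  Term 3 contributes -1 + 3 · 2 = 5
p(2) = ⊕ of these = min[9, 6, 11, 5] = 5.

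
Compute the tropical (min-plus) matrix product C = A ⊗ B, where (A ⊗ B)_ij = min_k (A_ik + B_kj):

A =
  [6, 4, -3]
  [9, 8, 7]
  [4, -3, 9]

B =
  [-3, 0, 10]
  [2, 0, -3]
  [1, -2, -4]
A ⊗ B =
  [-2, -5, -7]
  [6, 5, 3]
  [-1, -3, -6]

Apply the min-plus product entry-by-entry:
  C[0][0] = min over k of (A[0][0] + B[0][0] = 6 + -3 = 3, A[0][1] + B[1][0] = 4 + 2 = 6, A[0][2] + B[2][0] = -3 + 1 = -2) = -2 (attained at k = 2)
  C[0][1] = min over k of (A[0][0] + B[0][1] = 6 + 0 = 6, A[0][1] + B[1][1] = 4 + 0 = 4, A[0][2] + B[2][1] = -3 + -2 = -5) = -5 (attained at k = 2)
  C[0][2] = min over k of (A[0][0] + B[0][2] = 6 + 10 = 16, A[0][1] + B[1][2] = 4 + -3 = 1, A[0][2] + B[2][2] = -3 + -4 = -7) = -7 (attained at k = 2)
  C[1][0] = min over k of (A[1][0] + B[0][0] = 9 + -3 = 6, A[1][1] + B[1][0] = 8 + 2 = 10, A[1][2] + B[2][0] = 7 + 1 = 8) = 6 (attained at k = 0)
  C[1][1] = min over k of (A[1][0] + B[0][1] = 9 + 0 = 9, A[1][1] + B[1][1] = 8 + 0 = 8, A[1][2] + B[2][1] = 7 + -2 = 5) = 5 (attained at k = 2)
  C[1][2] = min over k of (A[1][0] + B[0][2] = 9 + 10 = 19, A[1][1] + B[1][2] = 8 + -3 = 5, A[1][2] + B[2][2] = 7 + -4 = 3) = 3 (attained at k = 2)
  C[2][0] = min over k of (A[2][0] + B[0][0] = 4 + -3 = 1, A[2][1] + B[1][0] = -3 + 2 = -1, A[2][2] + B[2][0] = 9 + 1 = 10) = -1 (attained at k = 1)
  C[2][1] = min over k of (A[2][0] + B[0][1] = 4 + 0 = 4, A[2][1] + B[1][1] = -3 + 0 = -3, A[2][2] + B[2][1] = 9 + -2 = 7) = -3 (attained at k = 1)
  C[2][2] = min over k of (A[2][0] + B[0][2] = 4 + 10 = 14, A[2][1] + B[1][2] = -3 + -3 = -6, A[2][2] + B[2][2] = 9 + -4 = 5) = -6 (attained at k = 1)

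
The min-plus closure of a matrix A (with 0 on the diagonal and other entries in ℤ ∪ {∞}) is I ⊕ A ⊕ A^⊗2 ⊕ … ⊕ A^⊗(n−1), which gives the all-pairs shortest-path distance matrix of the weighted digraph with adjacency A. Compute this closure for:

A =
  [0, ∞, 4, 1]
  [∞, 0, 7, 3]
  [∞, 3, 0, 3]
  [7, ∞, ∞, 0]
Closure =
  [0, 7, 4, 1]
  [10, 0, 7, 3]
  [10, 3, 0, 3]
  [7, 14, 11, 0]

This is the Floyd-Warshall all-pairs shortest-path computation. For each intermediate vertex k = 0, 1, …, 3, update dist[i][j] ← min(dist[i][j], dist[i][k] + dist[k][j]). The final matrix gives, for each (i, j), the minimum total weight of any directed path from i to j (possibly empty when i = j).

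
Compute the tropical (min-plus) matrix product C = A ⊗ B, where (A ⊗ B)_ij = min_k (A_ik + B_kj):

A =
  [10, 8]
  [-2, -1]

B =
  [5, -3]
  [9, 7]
A ⊗ B =
  [15, 7]
  [3, -5]

Apply the min-plus product entry-by-entry:
  C[0][0] = min over k of (A[0][0] + B[0][0] = 10 + 5 = 15, A[0][1] + B[1][0] = 8 + 9 = 17) = 15 (attained at k = 0)
  C[0][1] = min over k of (A[0][0] + B[0][1] = 10 + -3 = 7, A[0][1] + B[1][1] = 8 + 7 = 15) = 7 (attained at k = 0)
  C[1][0] = min over k of (A[1][0] + B[0][0] = -2 + 5 = 3, A[1][1] + B[1][0] = -1 + 9 = 8) = 3 (attained at k = 0)
  C[1][1] = min over k of (A[1][0] + B[0][1] = -2 + -3 = -5, A[1][1] + B[1][1] = -1 + 7 = 6) = -5 (attained at k = 0)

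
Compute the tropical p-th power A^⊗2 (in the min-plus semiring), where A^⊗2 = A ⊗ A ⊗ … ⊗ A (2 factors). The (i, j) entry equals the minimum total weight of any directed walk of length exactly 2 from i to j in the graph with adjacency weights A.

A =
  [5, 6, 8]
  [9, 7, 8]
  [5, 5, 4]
A^⊗2 =
  [10, 11, 12]
  [13, 13, 12]
  [9, 9, 8]

Each entry (A^⊗2)_ij equals the minimum over all length-2 walks i = v_0 → v_1 → … → v_2 = j of Σ_t A[v_t][v_{t+1}]. For example, for (i, j) = (0, 2) we minimise over 3 possible intermediate vertex sequences; the minimum is 12, attained along the walk 0 → 2 → 2.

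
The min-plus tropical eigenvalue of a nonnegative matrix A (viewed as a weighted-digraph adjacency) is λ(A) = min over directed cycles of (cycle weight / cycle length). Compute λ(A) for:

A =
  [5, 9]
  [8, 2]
λ(A) = 2

Enumerate directed cycles and compute their means (weight / length). Sample:
  cycle 0 → 0: weight = 5, length = 1, mean = 5/1 ≈ 5.000
  cycle 1 → 1: weight = 2, length = 1, mean = 2/1 ≈ 2.000
  cycle 0 → 1 → 0: weight = 17, length = 2, mean = 17/2 ≈ 8.500
  cycle 1 → 0 → 1: weight = 17, length = 2, mean = 17/2 ≈ 8.500
Minimum mean = 2.000, attained e.g. along the cycle 1 → 1 with weight 2 and length 1. So λ(A) = 2/1 = 2.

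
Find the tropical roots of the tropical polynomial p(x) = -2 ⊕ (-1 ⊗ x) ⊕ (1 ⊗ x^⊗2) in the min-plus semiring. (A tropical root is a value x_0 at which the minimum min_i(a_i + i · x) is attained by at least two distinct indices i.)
Roots: {-2, -1}

Each tropical root is a break point of the lower envelope of the lines y = a_i + i · x (there are 3 lines, with slopes 0, 1, ..., 2). Only the lines that attain the minimum somewhere contribute to roots; other lines are dominated. Here the surviving (envelope) indices are i = 2, i = 1, i = 0.
Intersections between consecutive envelope lines give the roots: for adjacent envelope indices i < j the intersection is x = (a_i − a_j) / (j − i). Reading off the sorted break points: {-2, -1}.
Verification: at each break x_0, at least two indices attain the minimum of min_i(a_i + i · x_0).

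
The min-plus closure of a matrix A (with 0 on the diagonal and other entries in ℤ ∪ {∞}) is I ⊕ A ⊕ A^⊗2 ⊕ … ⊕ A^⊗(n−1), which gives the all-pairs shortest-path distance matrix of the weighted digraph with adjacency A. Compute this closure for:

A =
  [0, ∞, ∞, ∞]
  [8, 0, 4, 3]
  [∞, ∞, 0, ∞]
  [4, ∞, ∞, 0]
Closure =
  [0, ∞, ∞, ∞]
  [7, 0, 4, 3]
  [∞, ∞, 0, ∞]
  [4, ∞, ∞, 0]

This is the Floyd-Warshall all-pairs shortest-path computation. For each intermediate vertex k = 0, 1, …, 3, update dist[i][j] ← min(dist[i][j], dist[i][k] + dist[k][j]). The final matrix gives, for each (i, j), the minimum total weight of any directed path from i to j (possibly empty when i = j).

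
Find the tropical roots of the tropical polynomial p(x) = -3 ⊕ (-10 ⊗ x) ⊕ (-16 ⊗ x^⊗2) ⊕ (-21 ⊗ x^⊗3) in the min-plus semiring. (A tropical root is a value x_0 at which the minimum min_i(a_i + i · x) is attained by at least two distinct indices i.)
Roots: {5, 6, 7}

Each tropical root is a break point of the lower envelope of the lines y = a_i + i · x (there are 4 lines, with slopes 0, 1, ..., 3). Only the lines that attain the minimum somewhere contribute to roots; other lines are dominated. Here the surviving (envelope) indices are i = 3, i = 2, i = 1, i = 0.
Intersections between consecutive envelope lines give the roots: for adjacent envelope indices i < j the intersection is x = (a_i − a_j) / (j − i). Reading off the sorted break points: {5, 6, 7}.
Verification: at each break x_0, at least two indices attain the minimum of min_i(a_i + i · x_0).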